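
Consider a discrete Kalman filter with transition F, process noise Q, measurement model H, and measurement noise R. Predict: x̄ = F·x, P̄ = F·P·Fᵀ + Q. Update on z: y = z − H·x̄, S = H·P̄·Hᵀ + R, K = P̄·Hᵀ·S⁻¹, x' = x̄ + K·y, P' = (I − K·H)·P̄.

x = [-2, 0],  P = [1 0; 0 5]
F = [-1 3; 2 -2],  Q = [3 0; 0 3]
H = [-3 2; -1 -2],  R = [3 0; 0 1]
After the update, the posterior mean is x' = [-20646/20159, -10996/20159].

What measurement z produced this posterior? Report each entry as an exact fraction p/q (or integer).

x̄ = F·x = [2, -4]
P̄ = F·P·Fᵀ + Q = [49 -32; -32 27]
S = H·P̄·Hᵀ + R = [936 -89; -89 30]
K = P̄·Hᵀ·S⁻¹ = [-4995/20159 -4739/20159; 2542/20159 -7242/20159]
x' − x̄ = [-60964/20159, 69640/20159] = K·y
y = (KᵀK)⁻¹·Kᵀ·(x' − x̄) = [16, -4]
z = y + H·x̄ = [16, -4] + [-14, 6] = [2, 2]

z = [2, 2]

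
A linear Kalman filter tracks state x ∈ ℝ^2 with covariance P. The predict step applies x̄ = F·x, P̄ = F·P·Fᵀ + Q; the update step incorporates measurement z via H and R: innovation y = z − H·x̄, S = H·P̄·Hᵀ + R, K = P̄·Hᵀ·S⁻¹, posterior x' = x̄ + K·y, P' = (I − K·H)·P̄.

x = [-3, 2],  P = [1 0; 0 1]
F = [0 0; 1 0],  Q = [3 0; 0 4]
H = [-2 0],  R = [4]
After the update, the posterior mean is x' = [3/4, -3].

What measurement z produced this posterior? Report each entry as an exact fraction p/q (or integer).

z = [-2]

x̄ = F·x = [0, -3]
P̄ = F·P·Fᵀ + Q = [3 0; 0 5]
S = H·P̄·Hᵀ + R = [16]
K = P̄·Hᵀ·S⁻¹ = [-3/8; 0]
x' − x̄ = [3/4, 0] = K·y
y = (KᵀK)⁻¹·Kᵀ·(x' − x̄) = [-2]
z = y + H·x̄ = [-2] + [0] = [-2]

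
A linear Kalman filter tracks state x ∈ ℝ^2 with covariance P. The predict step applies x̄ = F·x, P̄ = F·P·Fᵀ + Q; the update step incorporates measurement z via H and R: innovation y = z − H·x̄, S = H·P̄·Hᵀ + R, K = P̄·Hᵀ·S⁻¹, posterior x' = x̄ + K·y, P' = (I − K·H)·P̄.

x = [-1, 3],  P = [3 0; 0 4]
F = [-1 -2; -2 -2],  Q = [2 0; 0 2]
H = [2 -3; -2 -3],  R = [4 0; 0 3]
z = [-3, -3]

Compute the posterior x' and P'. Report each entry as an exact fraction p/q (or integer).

x̄ = F·x = [-5, -4]
P̄ = F·P·Fᵀ + Q = [21 22; 22 30]
y = z − H·x̄ = [-5, -25]
S = H·P̄·Hᵀ + R = [94 186; 186 621]
K = P̄·Hᵀ·S⁻¹ = [288/1321 -316/1321; -607/3963 -2020/11889]
x' = x̄ + K·y = [-145/1321, 12049/11889]
P' = (I − K·H)·P̄ = [525/1321 -34/1321; -34/1321 2224/11889]

x' = [-145/1321, 12049/11889]
P' = [525/1321 -34/1321; -34/1321 2224/11889]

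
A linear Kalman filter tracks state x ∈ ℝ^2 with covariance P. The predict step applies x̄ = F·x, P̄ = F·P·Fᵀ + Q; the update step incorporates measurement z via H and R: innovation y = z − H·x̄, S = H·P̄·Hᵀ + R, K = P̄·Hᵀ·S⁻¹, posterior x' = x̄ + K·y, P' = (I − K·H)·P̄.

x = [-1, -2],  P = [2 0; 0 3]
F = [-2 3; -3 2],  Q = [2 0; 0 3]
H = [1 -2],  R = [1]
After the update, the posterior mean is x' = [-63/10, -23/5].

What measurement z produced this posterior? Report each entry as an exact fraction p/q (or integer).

x̄ = F·x = [-4, -1]
P̄ = F·P·Fᵀ + Q = [37 30; 30 33]
S = H·P̄·Hᵀ + R = [50]
K = P̄·Hᵀ·S⁻¹ = [-23/50; -18/25]
x' − x̄ = [-23/10, -18/5] = K·y
y = (KᵀK)⁻¹·Kᵀ·(x' − x̄) = [5]
z = y + H·x̄ = [5] + [-2] = [3]

z = [3]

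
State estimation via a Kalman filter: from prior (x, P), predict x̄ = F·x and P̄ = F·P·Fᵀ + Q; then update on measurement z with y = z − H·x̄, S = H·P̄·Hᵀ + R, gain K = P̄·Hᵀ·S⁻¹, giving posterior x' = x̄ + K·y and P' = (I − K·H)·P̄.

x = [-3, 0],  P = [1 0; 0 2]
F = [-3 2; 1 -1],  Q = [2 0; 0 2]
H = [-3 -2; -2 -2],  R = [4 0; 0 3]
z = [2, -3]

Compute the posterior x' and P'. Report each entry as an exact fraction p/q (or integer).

x̄ = F·x = [9, -3]
P̄ = F·P·Fᵀ + Q = [19 -7; -7 5]
y = z − H·x̄ = [23, 9]
S = H·P̄·Hᵀ + R = [111 64; 64 43]
K = P̄·Hᵀ·S⁻¹ = [-313/677 88/677; 217/677 -260/677]
x' = x̄ + K·y = [-314/677, 620/677]
P' = (I − K·H)·P̄ = [1516/677 -1648/677; -1648/677 2038/677]

x' = [-314/677, 620/677]
P' = [1516/677 -1648/677; -1648/677 2038/677]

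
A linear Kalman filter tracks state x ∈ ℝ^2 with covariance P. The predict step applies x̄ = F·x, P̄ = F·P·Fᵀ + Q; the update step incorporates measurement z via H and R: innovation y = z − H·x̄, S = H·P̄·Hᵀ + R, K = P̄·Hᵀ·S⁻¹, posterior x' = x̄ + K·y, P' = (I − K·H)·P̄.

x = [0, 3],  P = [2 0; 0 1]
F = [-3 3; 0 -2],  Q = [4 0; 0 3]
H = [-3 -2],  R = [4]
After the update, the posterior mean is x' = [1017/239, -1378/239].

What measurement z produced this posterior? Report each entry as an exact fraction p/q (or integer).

z = [-1]

x̄ = F·x = [9, -6]
P̄ = F·P·Fᵀ + Q = [31 -6; -6 7]
S = H·P̄·Hᵀ + R = [239]
K = P̄·Hᵀ·S⁻¹ = [-81/239; 4/239]
x' − x̄ = [-1134/239, 56/239] = K·y
y = (KᵀK)⁻¹·Kᵀ·(x' − x̄) = [14]
z = y + H·x̄ = [14] + [-15] = [-1]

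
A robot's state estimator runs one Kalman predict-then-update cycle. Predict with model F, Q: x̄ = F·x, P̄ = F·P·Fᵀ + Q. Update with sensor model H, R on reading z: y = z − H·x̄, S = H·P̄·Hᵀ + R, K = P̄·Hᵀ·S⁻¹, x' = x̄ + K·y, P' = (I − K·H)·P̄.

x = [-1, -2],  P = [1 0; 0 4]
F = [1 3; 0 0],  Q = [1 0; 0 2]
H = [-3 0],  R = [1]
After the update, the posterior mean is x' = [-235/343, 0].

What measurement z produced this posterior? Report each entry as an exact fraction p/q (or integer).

x̄ = F·x = [-7, 0]
P̄ = F·P·Fᵀ + Q = [38 0; 0 2]
S = H·P̄·Hᵀ + R = [343]
K = P̄·Hᵀ·S⁻¹ = [-114/343; 0]
x' − x̄ = [2166/343, 0] = K·y
y = (KᵀK)⁻¹·Kᵀ·(x' − x̄) = [-19]
z = y + H·x̄ = [-19] + [21] = [2]

z = [2]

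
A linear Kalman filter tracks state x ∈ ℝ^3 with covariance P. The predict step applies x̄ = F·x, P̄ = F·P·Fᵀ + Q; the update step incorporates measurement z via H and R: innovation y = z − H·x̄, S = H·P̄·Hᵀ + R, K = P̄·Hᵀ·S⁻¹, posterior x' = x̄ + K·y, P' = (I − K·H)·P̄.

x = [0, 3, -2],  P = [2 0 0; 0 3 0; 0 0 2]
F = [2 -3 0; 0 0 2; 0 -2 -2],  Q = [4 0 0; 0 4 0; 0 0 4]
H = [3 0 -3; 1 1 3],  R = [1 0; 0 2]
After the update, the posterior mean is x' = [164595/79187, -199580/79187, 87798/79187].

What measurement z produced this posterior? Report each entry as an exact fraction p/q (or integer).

x̄ = F·x = [-9, -4, -2]
P̄ = F·P·Fᵀ + Q = [39 0 18; 0 12 -8; 18 -8 24]
S = H·P̄·Hᵀ + R = [244 33; 33 329]
K = P̄·Hᵀ·S⁻¹ = [17658/79187 20613/79187; 8292/79187 -3720/79187; -8628/79187 20602/79187]
x' − x̄ = [877278/79187, 117168/79187, 246172/79187] = K·y
y = (KᵀK)⁻¹·Kᵀ·(x' − x̄) = [24, 22]
z = y + H·x̄ = [24, 22] + [-21, -19] = [3, 3]

z = [3, 3]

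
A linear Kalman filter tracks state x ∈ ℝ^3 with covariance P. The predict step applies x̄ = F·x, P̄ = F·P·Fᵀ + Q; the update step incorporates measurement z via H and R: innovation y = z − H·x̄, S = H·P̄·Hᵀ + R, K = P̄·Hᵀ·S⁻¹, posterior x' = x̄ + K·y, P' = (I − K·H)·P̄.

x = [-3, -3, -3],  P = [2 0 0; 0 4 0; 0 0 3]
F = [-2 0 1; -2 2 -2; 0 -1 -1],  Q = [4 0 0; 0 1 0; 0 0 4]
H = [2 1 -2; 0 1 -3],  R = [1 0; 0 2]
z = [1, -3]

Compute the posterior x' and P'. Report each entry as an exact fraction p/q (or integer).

x' = [1096/3025, 23718/3025, 2253/605]
P' = [10363/9075 -37021/9075 -2051/1815; -37021/9075 217957/9075 14297/1815; -2051/1815 14297/1815 1015/363]

x̄ = F·x = [3, 6, 6]
P̄ = F·P·Fᵀ + Q = [15 2 -3; 2 37 -2; -3 -2 11]
y = z − H·x̄ = [1, 9]
S = H·P̄·Hᵀ + R = [182 135; 135 150]
K = P̄·Hᵀ·S⁻¹ = [281/605 -3128/9075; 63/605 1751/9075; 3/121 -464/1815]
x' = x̄ + K·y = [1096/3025, 23718/3025, 2253/605]
P' = (I − K·H)·P̄ = [10363/9075 -37021/9075 -2051/1815; -37021/9075 217957/9075 14297/1815; -2051/1815 14297/1815 1015/363]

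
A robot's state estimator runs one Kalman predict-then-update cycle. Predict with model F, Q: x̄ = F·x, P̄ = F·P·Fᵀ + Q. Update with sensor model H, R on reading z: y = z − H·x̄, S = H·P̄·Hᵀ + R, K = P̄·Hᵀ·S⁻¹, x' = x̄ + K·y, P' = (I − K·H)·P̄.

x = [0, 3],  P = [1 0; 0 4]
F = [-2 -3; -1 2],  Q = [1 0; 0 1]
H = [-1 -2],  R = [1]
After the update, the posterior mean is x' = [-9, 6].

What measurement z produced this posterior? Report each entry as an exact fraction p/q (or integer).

x̄ = F·x = [-9, 6]
P̄ = F·P·Fᵀ + Q = [41 -22; -22 18]
S = H·P̄·Hᵀ + R = [26]
K = P̄·Hᵀ·S⁻¹ = [3/26; -7/13]
x' − x̄ = [0, 0] = K·y
y = (KᵀK)⁻¹·Kᵀ·(x' − x̄) = [0]
z = y + H·x̄ = [0] + [-3] = [-3]

z = [-3]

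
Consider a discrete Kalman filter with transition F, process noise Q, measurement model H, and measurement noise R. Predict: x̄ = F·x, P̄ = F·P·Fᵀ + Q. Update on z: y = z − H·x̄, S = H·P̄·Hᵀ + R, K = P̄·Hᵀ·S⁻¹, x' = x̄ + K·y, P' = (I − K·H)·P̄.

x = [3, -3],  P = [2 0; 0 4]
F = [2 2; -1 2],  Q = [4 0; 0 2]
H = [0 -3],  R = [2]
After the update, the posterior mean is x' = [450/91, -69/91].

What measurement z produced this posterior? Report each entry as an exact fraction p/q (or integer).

z = [2]

x̄ = F·x = [0, -9]
P̄ = F·P·Fᵀ + Q = [28 12; 12 20]
S = H·P̄·Hᵀ + R = [182]
K = P̄·Hᵀ·S⁻¹ = [-18/91; -30/91]
x' − x̄ = [450/91, 750/91] = K·y
y = (KᵀK)⁻¹·Kᵀ·(x' − x̄) = [-25]
z = y + H·x̄ = [-25] + [27] = [2]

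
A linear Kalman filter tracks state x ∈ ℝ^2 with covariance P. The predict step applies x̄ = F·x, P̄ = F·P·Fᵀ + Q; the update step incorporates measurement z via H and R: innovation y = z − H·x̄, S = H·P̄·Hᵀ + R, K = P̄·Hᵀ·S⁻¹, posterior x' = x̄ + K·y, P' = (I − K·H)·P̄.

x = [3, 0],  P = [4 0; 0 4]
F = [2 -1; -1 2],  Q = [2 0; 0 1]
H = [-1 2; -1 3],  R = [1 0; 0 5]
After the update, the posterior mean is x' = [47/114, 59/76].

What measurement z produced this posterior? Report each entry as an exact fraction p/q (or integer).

z = [2, -1]

x̄ = F·x = [6, -3]
P̄ = F·P·Fᵀ + Q = [22 -16; -16 21]
S = H·P̄·Hᵀ + R = [171 228; 228 312]
K = P̄·Hᵀ·S⁻¹ = [-37/57 1/4; 7/114 5/24]
x' − x̄ = [-637/114, 287/76] = K·y
y = (KᵀK)⁻¹·Kᵀ·(x' − x̄) = [14, 14]
z = y + H·x̄ = [14, 14] + [-12, -15] = [2, -1]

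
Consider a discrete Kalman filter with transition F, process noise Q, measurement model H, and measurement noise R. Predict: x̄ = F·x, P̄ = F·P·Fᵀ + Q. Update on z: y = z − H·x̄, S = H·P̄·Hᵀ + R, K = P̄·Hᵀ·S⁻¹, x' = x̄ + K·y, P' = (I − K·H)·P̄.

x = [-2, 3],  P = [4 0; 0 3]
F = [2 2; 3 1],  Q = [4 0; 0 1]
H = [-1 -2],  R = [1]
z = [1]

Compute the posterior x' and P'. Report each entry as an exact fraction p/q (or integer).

x̄ = F·x = [2, -3]
P̄ = F·P·Fᵀ + Q = [32 30; 30 40]
y = z − H·x̄ = [-3]
S = H·P̄·Hᵀ + R = [313]
K = P̄·Hᵀ·S⁻¹ = [-92/313; -110/313]
x' = x̄ + K·y = [902/313, -609/313]
P' = (I − K·H)·P̄ = [1552/313 -730/313; -730/313 420/313]

x' = [902/313, -609/313]
P' = [1552/313 -730/313; -730/313 420/313]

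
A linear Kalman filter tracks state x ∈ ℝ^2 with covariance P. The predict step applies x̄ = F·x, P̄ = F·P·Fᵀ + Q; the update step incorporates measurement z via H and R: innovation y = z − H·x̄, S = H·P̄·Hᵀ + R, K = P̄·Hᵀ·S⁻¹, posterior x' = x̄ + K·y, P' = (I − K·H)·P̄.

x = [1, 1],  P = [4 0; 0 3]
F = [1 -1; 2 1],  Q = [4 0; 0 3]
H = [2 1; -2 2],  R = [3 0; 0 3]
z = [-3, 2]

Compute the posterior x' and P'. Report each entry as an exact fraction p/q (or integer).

x' = [-3586/2785, -653/2785]
P' = [1118/2785 449/2785; 449/2785 1802/2785]

x̄ = F·x = [0, 3]
P̄ = F·P·Fᵀ + Q = [11 5; 5 22]
y = z − H·x̄ = [-6, -4]
S = H·P̄·Hᵀ + R = [89 10; 10 95]
K = P̄·Hᵀ·S⁻¹ = [179/557 -446/2785; 180/557 902/2785]
x' = x̄ + K·y = [-3586/2785, -653/2785]
P' = (I − K·H)·P̄ = [1118/2785 449/2785; 449/2785 1802/2785]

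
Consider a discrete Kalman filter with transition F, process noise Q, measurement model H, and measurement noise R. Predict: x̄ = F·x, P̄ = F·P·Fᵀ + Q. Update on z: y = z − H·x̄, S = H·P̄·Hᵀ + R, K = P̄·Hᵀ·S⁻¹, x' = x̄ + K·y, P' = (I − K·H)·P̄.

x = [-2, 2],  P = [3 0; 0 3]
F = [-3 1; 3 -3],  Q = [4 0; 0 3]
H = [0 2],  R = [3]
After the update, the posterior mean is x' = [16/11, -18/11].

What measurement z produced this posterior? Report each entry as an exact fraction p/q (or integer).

x̄ = F·x = [8, -12]
P̄ = F·P·Fᵀ + Q = [34 -36; -36 57]
S = H·P̄·Hᵀ + R = [231]
K = P̄·Hᵀ·S⁻¹ = [-24/77; 38/77]
x' − x̄ = [-72/11, 114/11] = K·y
y = (KᵀK)⁻¹·Kᵀ·(x' − x̄) = [21]
z = y + H·x̄ = [21] + [-24] = [-3]

z = [-3]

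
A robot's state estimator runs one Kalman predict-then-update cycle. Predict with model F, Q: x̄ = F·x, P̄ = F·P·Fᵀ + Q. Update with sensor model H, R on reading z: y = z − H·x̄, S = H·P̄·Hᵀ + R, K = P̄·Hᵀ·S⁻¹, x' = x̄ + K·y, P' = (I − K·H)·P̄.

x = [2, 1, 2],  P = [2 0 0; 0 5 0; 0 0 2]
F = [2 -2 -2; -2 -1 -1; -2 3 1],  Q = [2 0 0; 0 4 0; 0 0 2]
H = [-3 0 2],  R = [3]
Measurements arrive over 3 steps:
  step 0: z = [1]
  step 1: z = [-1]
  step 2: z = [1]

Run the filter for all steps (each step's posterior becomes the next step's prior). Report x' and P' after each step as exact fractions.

step 0: x' = [-256/359, -2429/359, -201/359], P' = [574/359 -222/359 762/359; -222/359 6389/359 -351/359; 762/359 -351/359 1263/359]
step 1: x' = [279062/932627, 119786/40549, -89476/932627], P' = [1495418/932627 119572/40549 2009916/932627; 119572/40549 37458/1763 174810/40549; 2009916/932627 174810/40549 3363720/932627]
step 2: x' = [267248690/1011867877, 244026838/1011867877, 921117914/1011867877], P' = [1398764998/1011867877 1992077116/1011867877 1831971612/1011867877; 1992077116/1011867877 17253680214/1011867877 2805236142/1011867877; 1831971612/1011867877 2805236142/1011867877 3106895028/1011867877]

step 0: x̄ = F·x = [-2, -7, 1]
step 0: P̄ = F·P·Fᵀ + Q = [38 6 -42; 6 19 -9; -42 -9 57]
step 0: y = z − H·x̄ = [-7]
step 0: S = H·P̄·Hᵀ + R = [1077]
step 0: K = P̄·Hᵀ·S⁻¹ = [-66/359; -12/359; 80/359]
step 0: x' = x̄ + K·y = [-256/359, -2429/359, -201/359]
step 0: P' = (I − K·H)·P̄ = [574/359 -222/359 762/359; -222/359 6389/359 -351/359; 762/359 -351/359 1263/359]
step 1: x̄ = F·x = [4748/359, 3142/359, -6976/359]
step 1: P̄ = F·P·Fᵀ + Q = [26494/359 12684/359 -37996/359; 12684/359 12842/359 -15842/359; -37996/359 -15842/359 59288/359]
step 1: y = z − H·x̄ = [27837/359]
step 1: S = H·P̄·Hᵀ + R = [932627/359]
step 1: K = P̄·Hᵀ·S⁻¹ = [-155474/932627; -3032/40549; 232564/932627]
step 1: x' = x̄ + K·y = [279062/932627, 119786/40549, -89476/932627]
step 1: P' = (I − K·H)·P̄ = [1495418/932627 119572/40549 2009916/932627; 119572/40549 37458/1763 174810/40549; 2009916/932627 174810/40549 3363720/932627]
step 2: x̄ = F·x = [-4773080/932627, -6094/1763, 7617634/932627]
step 2: P̄ = F·P·Fᵀ + Q = [94647398/932627 124724/1763 -124204788/932627; 124724/1763 113370/1763 -158622/1763; -124204788/932627 -158622/1763 172630428/932627]
step 2: y = z − H·x̄ = [-28621881/932627]
step 2: S = H·P̄·Hᵀ + R = [3035603631/932627]
step 2: K = P̄·Hᵀ·S⁻¹ = [-177450590/1011867877; -121919688/1011867877; 239291740/1011867877]
step 2: x' = x̄ + K·y = [267248690/1011867877, 244026838/1011867877, 921117914/1011867877]
step 2: P' = (I − K·H)·P̄ = [1398764998/1011867877 1992077116/1011867877 1831971612/1011867877; 1992077116/1011867877 17253680214/1011867877 2805236142/1011867877; 1831971612/1011867877 2805236142/1011867877 3106895028/1011867877]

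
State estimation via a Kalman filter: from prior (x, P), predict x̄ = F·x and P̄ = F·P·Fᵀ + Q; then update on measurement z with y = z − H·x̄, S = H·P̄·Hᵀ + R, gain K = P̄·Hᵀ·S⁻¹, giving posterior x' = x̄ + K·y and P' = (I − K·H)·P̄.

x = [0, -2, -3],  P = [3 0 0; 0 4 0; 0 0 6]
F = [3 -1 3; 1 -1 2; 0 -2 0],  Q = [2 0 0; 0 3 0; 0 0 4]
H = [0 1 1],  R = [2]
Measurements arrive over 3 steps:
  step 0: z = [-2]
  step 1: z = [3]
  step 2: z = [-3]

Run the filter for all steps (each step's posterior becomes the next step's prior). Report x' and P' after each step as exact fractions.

step 0: x̄ = F·x = [-7, -4, 4]
step 0: P̄ = F·P·Fᵀ + Q = [87 49 8; 49 34 8; 8 8 20]
step 0: y = z − H·x̄ = [-2]
step 0: S = H·P̄·Hᵀ + R = [72]
step 0: K = P̄·Hᵀ·S⁻¹ = [19/24; 7/12; 7/18]
step 0: x' = x̄ + K·y = [-103/12, -31/6, 29/9]
step 0: P' = (I − K·H)·P̄ = [335/8 63/4 -85/6; 63/4 19/2 -25/3; -85/6 -25/3 82/9]
step 1: x̄ = F·x = [-131/12, 109/36, 31/3]
step 1: P̄ = F·P·Fᵀ + Q = [1367/8 983/24 -51/2; 983/24 2591/72 125/6; -51/2 125/6 42]
step 1: y = z − H·x̄ = [-373/36]
step 1: S = H·P̄·Hᵀ + R = [8759/72]
step 1: K = P̄·Hᵀ·S⁻¹ = [1113/8759; 4091/8759; 4524/8759]
step 1: x' = x̄ + K·y = [-107151/8759, -15867/8759, 43636/8759]
step 1: P' = (I − K·H)·P̄ = [1479489/8759 295514/8759 -293288/8759; 295514/8759 82754/8759 -74572/8759; -293288/8759 -74572/8759 83620/8759]
step 2: x̄ = F·x = [-174678/8759, -4012/8759, 31734/8759]
step 2: P̄ = F·P·Fᵀ + Q = [7563417/8759 1574153/8759 -1160144/8759; 1574153/8759 457108/8759 -127232/8759; -1160144/8759 -127232/8759 366052/8759]
step 2: y = z − H·x̄ = [-53999/8759]
step 2: S = H·P̄·Hᵀ + R = [586214/8759]
step 2: K = P̄·Hᵀ·S⁻¹ = [414009/586214; 164938/293107; 119410/293107]
step 2: x' = x̄ + K·y = [-14243037/586214, -1151094/293107, 325772/293107]
step 2: P' = (I − K·H)·P̄ = [486628323/586214 44880631/293107 -44466622/293107; 44880631/293107 9084652/293107 -8754776/293107; -44466622/293107 -8754776/293107 8993596/293107]

step 0: x' = [-103/12, -31/6, 29/9], P' = [335/8 63/4 -85/6; 63/4 19/2 -25/3; -85/6 -25/3 82/9]
step 1: x' = [-107151/8759, -15867/8759, 43636/8759], P' = [1479489/8759 295514/8759 -293288/8759; 295514/8759 82754/8759 -74572/8759; -293288/8759 -74572/8759 83620/8759]
step 2: x' = [-14243037/586214, -1151094/293107, 325772/293107], P' = [486628323/586214 44880631/293107 -44466622/293107; 44880631/293107 9084652/293107 -8754776/293107; -44466622/293107 -8754776/293107 8993596/293107]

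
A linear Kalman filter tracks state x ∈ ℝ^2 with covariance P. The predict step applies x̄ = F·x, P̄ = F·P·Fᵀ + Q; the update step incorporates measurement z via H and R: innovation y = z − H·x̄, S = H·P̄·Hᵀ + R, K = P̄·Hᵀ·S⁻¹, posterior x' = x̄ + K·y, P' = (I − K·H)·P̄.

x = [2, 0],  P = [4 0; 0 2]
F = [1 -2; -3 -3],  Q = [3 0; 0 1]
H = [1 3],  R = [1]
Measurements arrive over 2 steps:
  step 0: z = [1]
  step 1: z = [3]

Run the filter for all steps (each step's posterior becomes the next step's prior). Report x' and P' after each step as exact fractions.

step 0: x' = [1277/511, -261/511], P' = [7440/511 -2475/511; -2475/511 880/511]
step 1: x' = [-345049/153683, 265740/153683], P' = [1644265/153683 -565089/153683; -565089/153683 211049/153683]

step 0: x̄ = F·x = [2, -6]
step 0: P̄ = F·P·Fᵀ + Q = [15 0; 0 55]
step 0: y = z − H·x̄ = [17]
step 0: S = H·P̄·Hᵀ + R = [511]
step 0: K = P̄·Hᵀ·S⁻¹ = [15/511; 165/511]
step 0: x' = x̄ + K·y = [1277/511, -261/511]
step 0: P' = (I − K·H)·P̄ = [7440/511 -2475/511; -2475/511 880/511]
step 1: x̄ = F·x = [257/73, -3048/511]
step 1: P̄ = F·P·Fᵀ + Q = [3199/73 -3495/73; -3495/73 30841/511]
step 1: y = z − H·x̄ = [8878/511]
step 1: S = H·P̄·Hᵀ + R = [153683/511]
step 1: K = P̄·Hᵀ·S⁻¹ = [-51002/153683; 68058/153683]
step 1: x' = x̄ + K·y = [-345049/153683, 265740/153683]
step 1: P' = (I − K·H)·P̄ = [1644265/153683 -565089/153683; -565089/153683 211049/153683]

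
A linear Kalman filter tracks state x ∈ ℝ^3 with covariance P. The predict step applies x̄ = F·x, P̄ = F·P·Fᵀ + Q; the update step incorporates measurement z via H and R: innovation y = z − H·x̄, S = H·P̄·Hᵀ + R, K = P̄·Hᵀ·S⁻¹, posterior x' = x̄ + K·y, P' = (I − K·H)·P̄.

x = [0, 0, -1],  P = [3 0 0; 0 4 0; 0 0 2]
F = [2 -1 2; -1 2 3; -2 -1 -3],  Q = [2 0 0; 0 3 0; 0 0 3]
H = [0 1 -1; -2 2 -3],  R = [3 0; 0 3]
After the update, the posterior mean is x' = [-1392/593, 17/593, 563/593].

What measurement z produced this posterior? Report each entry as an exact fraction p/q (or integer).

z = [-1, 2]

x̄ = F·x = [-2, -3, 3]
P̄ = F·P·Fᵀ + Q = [26 -2 -20; -2 40 -20; -20 -20 37]
S = H·P̄·Hᵀ + R = [120 255; 255 616]
K = P̄·Hᵀ·S⁻¹ = [3356/2965 -274/593; 16/593 132/593; -2269/2965 81/593]
x' − x̄ = [-206/593, 1796/593, -1216/593] = K·y
y = (KᵀK)⁻¹·Kᵀ·(x' − x̄) = [5, 13]
z = y + H·x̄ = [5, 13] + [-6, -11] = [-1, 2]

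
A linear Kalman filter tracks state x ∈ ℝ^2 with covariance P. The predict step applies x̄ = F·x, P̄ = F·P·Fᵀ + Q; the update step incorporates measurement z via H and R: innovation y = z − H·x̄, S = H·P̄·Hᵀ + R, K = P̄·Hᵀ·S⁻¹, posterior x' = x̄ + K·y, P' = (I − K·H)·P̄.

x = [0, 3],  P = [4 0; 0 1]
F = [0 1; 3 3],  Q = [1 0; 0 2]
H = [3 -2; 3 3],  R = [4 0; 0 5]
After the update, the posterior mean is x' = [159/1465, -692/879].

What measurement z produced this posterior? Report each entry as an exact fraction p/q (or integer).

x̄ = F·x = [3, 9]
P̄ = F·P·Fᵀ + Q = [2 3; 3 47]
S = H·P̄·Hᵀ + R = [174 -255; -255 500]
K = P̄·Hᵀ·S⁻¹ = [51/293 174/1465; -170/879 59/293]
x' − x̄ = [-4236/1465, -8603/879] = K·y
y = (KᵀK)⁻¹·Kᵀ·(x' − x̄) = [10, -39]
z = y + H·x̄ = [10, -39] + [-9, 36] = [1, -3]

z = [1, -3]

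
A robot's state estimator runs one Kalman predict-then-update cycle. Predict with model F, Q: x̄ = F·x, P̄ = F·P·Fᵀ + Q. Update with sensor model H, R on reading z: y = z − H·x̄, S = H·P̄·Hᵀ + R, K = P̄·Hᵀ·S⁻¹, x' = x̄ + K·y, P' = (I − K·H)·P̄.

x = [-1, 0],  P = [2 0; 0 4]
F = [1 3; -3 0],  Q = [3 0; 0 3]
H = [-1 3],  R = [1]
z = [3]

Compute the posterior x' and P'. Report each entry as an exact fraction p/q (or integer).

x̄ = F·x = [-1, 3]
P̄ = F·P·Fᵀ + Q = [41 -6; -6 21]
y = z − H·x̄ = [-7]
S = H·P̄·Hᵀ + R = [267]
K = P̄·Hᵀ·S⁻¹ = [-59/267; 23/89]
x' = x̄ + K·y = [146/267, 106/89]
P' = (I − K·H)·P̄ = [7466/267 823/89; 823/89 282/89]

x' = [146/267, 106/89]
P' = [7466/267 823/89; 823/89 282/89]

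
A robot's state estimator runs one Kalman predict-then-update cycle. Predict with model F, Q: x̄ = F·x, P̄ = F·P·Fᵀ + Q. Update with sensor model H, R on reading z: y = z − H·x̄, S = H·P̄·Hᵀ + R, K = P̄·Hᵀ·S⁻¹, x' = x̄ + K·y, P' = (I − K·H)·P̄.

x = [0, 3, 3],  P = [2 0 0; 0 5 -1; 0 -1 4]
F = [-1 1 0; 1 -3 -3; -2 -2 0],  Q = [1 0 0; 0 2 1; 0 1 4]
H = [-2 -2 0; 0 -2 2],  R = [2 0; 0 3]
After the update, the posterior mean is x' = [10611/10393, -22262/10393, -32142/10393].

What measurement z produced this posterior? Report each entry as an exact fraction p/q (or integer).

z = [2, -2]

x̄ = F·x = [3, -18, -6]
P̄ = F·P·Fᵀ + Q = [8 -14 -6; -14 67 21; -6 21 32]
S = H·P̄·Hᵀ + R = [190 152; 152 231]
K = P̄·Hᵀ·S⁻¹ = [170/10393 32/547; -5251/10393 -36/547; -5137/10393 230/547]
x' − x̄ = [-20568/10393, 164812/10393, 30216/10393] = K·y
y = (KᵀK)⁻¹·Kᵀ·(x' − x̄) = [-28, -26]
z = y + H·x̄ = [-28, -26] + [30, 24] = [2, -2]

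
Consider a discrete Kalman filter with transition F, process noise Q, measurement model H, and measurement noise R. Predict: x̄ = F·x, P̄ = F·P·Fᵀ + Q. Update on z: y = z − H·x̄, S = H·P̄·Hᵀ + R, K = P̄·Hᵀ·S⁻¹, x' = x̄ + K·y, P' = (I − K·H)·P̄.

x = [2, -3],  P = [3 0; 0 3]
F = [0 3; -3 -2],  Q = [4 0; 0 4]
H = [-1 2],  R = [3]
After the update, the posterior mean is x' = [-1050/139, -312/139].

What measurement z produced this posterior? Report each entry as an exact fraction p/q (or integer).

x̄ = F·x = [-9, 0]
P̄ = F·P·Fᵀ + Q = [31 -18; -18 43]
S = H·P̄·Hᵀ + R = [278]
K = P̄·Hᵀ·S⁻¹ = [-67/278; 52/139]
x' − x̄ = [201/139, -312/139] = K·y
y = (KᵀK)⁻¹·Kᵀ·(x' − x̄) = [-6]
z = y + H·x̄ = [-6] + [9] = [3]

z = [3]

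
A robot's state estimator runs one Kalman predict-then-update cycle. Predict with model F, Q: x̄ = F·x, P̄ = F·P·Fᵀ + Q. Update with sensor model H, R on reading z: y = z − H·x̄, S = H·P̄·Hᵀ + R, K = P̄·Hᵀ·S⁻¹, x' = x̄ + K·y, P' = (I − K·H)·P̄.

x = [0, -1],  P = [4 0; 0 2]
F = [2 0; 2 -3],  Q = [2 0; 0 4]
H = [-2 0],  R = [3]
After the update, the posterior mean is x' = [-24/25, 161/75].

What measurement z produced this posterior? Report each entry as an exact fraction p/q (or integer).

z = [2]

x̄ = F·x = [0, 3]
P̄ = F·P·Fᵀ + Q = [18 16; 16 38]
S = H·P̄·Hᵀ + R = [75]
K = P̄·Hᵀ·S⁻¹ = [-12/25; -32/75]
x' − x̄ = [-24/25, -64/75] = K·y
y = (KᵀK)⁻¹·Kᵀ·(x' − x̄) = [2]
z = y + H·x̄ = [2] + [0] = [2]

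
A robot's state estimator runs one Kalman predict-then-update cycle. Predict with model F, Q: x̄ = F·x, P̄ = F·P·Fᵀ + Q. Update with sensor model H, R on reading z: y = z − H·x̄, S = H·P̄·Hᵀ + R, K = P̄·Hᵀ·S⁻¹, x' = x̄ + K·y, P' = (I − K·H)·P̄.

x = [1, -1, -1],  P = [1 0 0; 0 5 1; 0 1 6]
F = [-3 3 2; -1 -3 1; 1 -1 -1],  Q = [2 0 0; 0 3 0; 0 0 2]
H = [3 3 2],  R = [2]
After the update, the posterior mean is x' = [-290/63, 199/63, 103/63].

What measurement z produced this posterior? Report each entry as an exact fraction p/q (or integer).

z = [-1]

x̄ = F·x = [-8, 1, 3]
P̄ = F·P·Fᵀ + Q = [92 -33 -35; -33 49 10; -35 10 16]
S = H·P̄·Hᵀ + R = [441]
K = P̄·Hᵀ·S⁻¹ = [107/441; 68/441; -43/441]
x' − x̄ = [214/63, 136/63, -86/63] = K·y
y = (KᵀK)⁻¹·Kᵀ·(x' − x̄) = [14]
z = y + H·x̄ = [14] + [-15] = [-1]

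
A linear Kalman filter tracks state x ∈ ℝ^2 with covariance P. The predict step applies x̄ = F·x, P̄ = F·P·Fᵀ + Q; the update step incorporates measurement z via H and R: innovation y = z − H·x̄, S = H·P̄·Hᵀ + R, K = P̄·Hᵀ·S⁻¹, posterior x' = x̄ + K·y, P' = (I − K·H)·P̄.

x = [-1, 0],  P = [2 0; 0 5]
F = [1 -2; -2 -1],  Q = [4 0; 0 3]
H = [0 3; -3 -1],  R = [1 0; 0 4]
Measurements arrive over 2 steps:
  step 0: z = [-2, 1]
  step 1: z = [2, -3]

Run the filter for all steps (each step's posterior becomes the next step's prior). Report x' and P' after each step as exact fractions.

step 0: x̄ = F·x = [-1, 2]
step 0: P̄ = F·P·Fᵀ + Q = [26 6; 6 16]
step 0: y = z − H·x̄ = [-8, 0]
step 0: S = H·P̄·Hᵀ + R = [145 -102; -102 290]
step 0: K = P̄·Hᵀ·S⁻¹ = [-1674/15823 -5172/15823; 5226/15823 -17/15823]
step 0: x' = x̄ + K·y = [-2431/15823, -10162/15823]
step 0: P' = (I − K·H)·P̄ = [7082/15823 -558/15823; -558/15823 1742/15823]
step 1: x̄ = F·x = [17893/15823, 15024/15823]
step 1: P̄ = F·P·Fᵀ + Q = [79574/15823 -12354/15823; -12354/15823 75307/15823]
step 1: y = z − H·x̄ = [-13426/15823, 21234/15823]
step 1: S = H·P̄·Hᵀ + R = [693586/15823 -114735/15823; -114735/15823 780641/15823]
step 1: K = P̄·Hᵀ·S⁻¹ = [-3469914/33386687 -10191366/33386687; 10868682/33386687 -38245/33386687]
step 1: x' = x̄ + K·y = [27022157/33386687, 22427262/33386687]
step 1: P' = (I − K·H)·P̄ = [13974034/33386687 -1156638/33386687; -1156638/33386687 3622894/33386687]

step 0: x' = [-2431/15823, -10162/15823], P' = [7082/15823 -558/15823; -558/15823 1742/15823]
step 1: x' = [27022157/33386687, 22427262/33386687], P' = [13974034/33386687 -1156638/33386687; -1156638/33386687 3622894/33386687]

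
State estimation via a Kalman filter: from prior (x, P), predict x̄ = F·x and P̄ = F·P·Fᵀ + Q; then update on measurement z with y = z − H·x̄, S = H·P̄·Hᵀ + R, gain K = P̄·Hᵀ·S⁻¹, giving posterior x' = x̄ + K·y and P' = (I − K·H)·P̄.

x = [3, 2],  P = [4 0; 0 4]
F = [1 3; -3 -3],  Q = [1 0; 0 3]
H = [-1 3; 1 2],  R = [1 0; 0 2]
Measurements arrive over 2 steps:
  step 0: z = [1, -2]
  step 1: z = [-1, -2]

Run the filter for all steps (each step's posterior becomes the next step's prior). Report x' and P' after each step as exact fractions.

step 0: x̄ = F·x = [9, -15]
step 0: P̄ = F·P·Fᵀ + Q = [41 -48; -48 75]
step 0: y = z − H·x̄ = [55, 19]
step 0: S = H·P̄·Hᵀ + R = [1005 361; 361 151]
step 0: K = P̄·Hᵀ·S⁻¹ = [-4040/10717 5755/10717; 4401/21434 3957/21434]
step 0: x' = x̄ + K·y = [-16402/10717, -2136/10717]
step 0: P' = (I − K·H)·P̄ = [8522/10717 1494/10717; 1494/10717 2463/21434]
step 1: x̄ = F·x = [-22810/10717, 55614/10717]
step 1: P̄ = F·P·Fᵀ + Q = [78573/21434 -109155/21434; -109155/21434 293649/21434]
step 1: y = z − H·x̄ = [-200369/10717, -109852/10717]
step 1: S = H·P̄·Hᵀ + R = [1698889/10717 787083/10717; 787083/10717 859417/21434]
step 1: K = P̄·Hᵀ·S⁻¹ = [-6017856/20626555 7668933/20626555; 4583094/20626555 3081033/20626555]
step 1: x' = x̄ + K·y = [-9997906/20626555, -10230696/20626555]
step 1: P' = (I − K·H)·P̄ = [11609862/20626555 1864002/20626555; 1864002/20626555 2149032/20626555]

step 0: x' = [-16402/10717, -2136/10717], P' = [8522/10717 1494/10717; 1494/10717 2463/21434]
step 1: x' = [-9997906/20626555, -10230696/20626555], P' = [11609862/20626555 1864002/20626555; 1864002/20626555 2149032/20626555]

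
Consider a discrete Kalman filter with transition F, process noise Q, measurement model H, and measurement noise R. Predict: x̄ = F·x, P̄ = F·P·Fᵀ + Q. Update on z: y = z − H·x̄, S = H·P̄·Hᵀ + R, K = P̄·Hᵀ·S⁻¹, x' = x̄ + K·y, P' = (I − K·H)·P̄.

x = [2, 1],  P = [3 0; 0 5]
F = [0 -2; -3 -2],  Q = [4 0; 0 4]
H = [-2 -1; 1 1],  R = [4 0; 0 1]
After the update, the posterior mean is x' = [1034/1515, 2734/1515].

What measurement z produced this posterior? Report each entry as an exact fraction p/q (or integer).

x̄ = F·x = [-2, -8]
P̄ = F·P·Fᵀ + Q = [24 20; 20 51]
S = H·P̄·Hᵀ + R = [231 -159; -159 116]
K = P̄·Hᵀ·S⁻¹ = [-892/1515 -216/505; 733/1515 644/505]
x' − x̄ = [4064/1515, 14854/1515] = K·y
y = (KᵀK)⁻¹·Kᵀ·(x' − x̄) = [-14, 13]
z = y + H·x̄ = [-14, 13] + [12, -10] = [-2, 3]

z = [-2, 3]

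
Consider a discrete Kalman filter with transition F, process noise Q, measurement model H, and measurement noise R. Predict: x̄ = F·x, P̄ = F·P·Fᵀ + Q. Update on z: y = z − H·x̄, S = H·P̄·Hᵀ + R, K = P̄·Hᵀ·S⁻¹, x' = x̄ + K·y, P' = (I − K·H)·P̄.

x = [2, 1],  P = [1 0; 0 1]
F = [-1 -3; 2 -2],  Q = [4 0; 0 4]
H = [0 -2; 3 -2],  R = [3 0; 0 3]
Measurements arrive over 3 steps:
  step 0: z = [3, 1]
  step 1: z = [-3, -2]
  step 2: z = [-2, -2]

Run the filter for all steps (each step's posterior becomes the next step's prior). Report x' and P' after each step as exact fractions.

step 0: x' = [-1477/2001, -930/667], P' = [1258/2001 308/667; 308/667 468/667]
step 1: x' = [1065745/2140229, 3383974/2140229], P' = [1298134/2140229 918492/2140229; 918492/2140229 1401564/2140229]
step 2: x' = [-947499277/2187731325, 377912974/729243775], P' = [1323305258/2187731325 311977404/729243775; 311977404/729243775 476769156/729243775]

step 0: x̄ = F·x = [-5, 2]
step 0: P̄ = F·P·Fᵀ + Q = [14 4; 4 12]
step 0: y = z − H·x̄ = [7, 20]
step 0: S = H·P̄·Hᵀ + R = [51 24; 24 129]
step 0: K = P̄·Hᵀ·S⁻¹ = [-616/2001 214/667; -312/667 -4/667]
step 0: x' = x̄ + K·y = [-1477/2001, -930/667]
step 0: P' = (I − K·H)·P̄ = [1258/2001 308/667; 308/667 468/667]
step 1: x̄ = F·x = [9847/2001, 2626/2001]
step 1: P̄ = F·P·Fᵀ + Q = [27442/2001 2212/2001; 2212/2001 11260/2001]
step 1: y = z − H·x̄ = [-751/2001, -28291/2001]
step 1: S = H·P̄·Hᵀ + R = [51043/2001 31768/2001; 31768/2001 271477/2001]
step 1: K = P̄·Hᵀ·S⁻¹ = [-612328/2140229 685806/2140229; -934376/2140229 -15884/2140229]
step 1: x' = x̄ + K·y = [1065745/2140229, 3383974/2140229]
step 1: P' = (I − K·H)·P̄ = [1298134/2140229 918492/2140229; 918492/2140229 1401564/2140229]
step 2: x̄ = F·x = [-11217667/2140229, -4636458/2140229]
step 2: P̄ = F·P·Fᵀ + Q = [27984078/2140229 2139148/2140229; 2139148/2140229 12011772/2140229]
step 2: y = z − H·x̄ = [-13553374/2140229, 20099627/2140229]
step 2: S = H·P̄·Hᵀ + R = [54467775/2140229 35212200/2140229; 35212200/2140229 280654701/2140229]
step 2: K = P̄·Hᵀ·S⁻¹ = [-207984936/729243775 27974018/87509253; -317846104/729243775 -234748/29169751]
step 2: x' = x̄ + K·y = [-947499277/2187731325, 377912974/729243775]
step 2: P' = (I − K·H)·P̄ = [1323305258/2187731325 311977404/729243775; 311977404/729243775 476769156/729243775]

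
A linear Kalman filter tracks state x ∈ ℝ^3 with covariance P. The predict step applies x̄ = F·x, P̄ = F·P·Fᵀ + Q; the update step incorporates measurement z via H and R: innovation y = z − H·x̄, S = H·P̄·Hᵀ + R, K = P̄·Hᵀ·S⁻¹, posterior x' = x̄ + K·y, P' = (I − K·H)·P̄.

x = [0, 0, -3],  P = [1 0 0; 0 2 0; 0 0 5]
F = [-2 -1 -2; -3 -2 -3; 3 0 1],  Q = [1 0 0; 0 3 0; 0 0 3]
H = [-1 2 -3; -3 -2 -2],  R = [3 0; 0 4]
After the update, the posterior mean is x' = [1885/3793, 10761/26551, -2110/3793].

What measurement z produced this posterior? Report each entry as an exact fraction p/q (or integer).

x̄ = F·x = [6, 9, -3]
P̄ = F·P·Fᵀ + Q = [27 40 -16; 40 65 -24; -16 -24 17]
S = H·P̄·Hᵀ + R = [475 -461; -461 671]
K = P̄·Hᵀ·S⁻¹ = [593/7586 -1051/7586; 3895/26551 -5317/26551; -3873/15172 -1259/15172]
x' − x̄ = [-20873/3793, -228198/26551, 9269/3793] = K·y
y = (KᵀK)⁻¹·Kᵀ·(x' − x̄) = [-19, 29]
z = y + H·x̄ = [-19, 29] + [21, -30] = [2, -1]

z = [2, -1]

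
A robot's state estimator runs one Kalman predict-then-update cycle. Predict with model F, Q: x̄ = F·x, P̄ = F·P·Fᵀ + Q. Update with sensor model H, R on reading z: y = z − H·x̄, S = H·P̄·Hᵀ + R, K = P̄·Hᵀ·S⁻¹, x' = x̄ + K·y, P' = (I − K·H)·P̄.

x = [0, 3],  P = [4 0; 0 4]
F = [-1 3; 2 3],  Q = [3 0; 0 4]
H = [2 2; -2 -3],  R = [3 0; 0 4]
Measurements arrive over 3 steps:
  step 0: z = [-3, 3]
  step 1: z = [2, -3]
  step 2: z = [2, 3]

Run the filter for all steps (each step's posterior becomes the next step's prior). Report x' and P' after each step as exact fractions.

step 0: x' = [-92/167, -121/167], P' = [17587/3006 -6860/1503; -6860/1503 5768/1503]
step 1: x' = [4112599/1735771, -1661811/1735771], P' = [14336155/3471542 -5374217/1735771; -5374217/1735771 4492118/1735771]
step 2: x' = [622562904/2806206787, -842680451/2806206787], P' = [11450563594/2806206787 -8590620610/2806206787; -8590620610/2806206787 7193216644/2806206787]

step 0: x̄ = F·x = [9, 9]
step 0: P̄ = F·P·Fᵀ + Q = [43 28; 28 56]
step 0: y = z − H·x̄ = [-39, 48]
step 0: S = H·P̄·Hᵀ + R = [623 -788; -788 1016]
step 0: K = P̄·Hᵀ·S⁻¹ = [1289/1503 2993/6012; -728/1503 -896/1503]
step 0: x' = x̄ + K·y = [-92/167, -121/167]
step 0: P' = (I − K·H)·P̄ = [17587/3006 -6860/1503; -6860/1503 5768/1503]
step 1: x̄ = F·x = [-271/167, -547/167]
step 1: P̄ = F·P·Fᵀ + Q = [212749/3006 13745/1503; 13745/1503 10778/1503]
step 1: y = z − H·x̄ = [1970/167, -2684/167]
step 1: S = H·P̄·Hᵀ + R = [583079/1503 -627616/1503; -627616/1503 693452/1503]
step 1: K = P̄·Hᵀ·S⁻¹ = [1195907/1735771 446624/1735771; -588066/1735771 -681980/1735771]
step 1: x' = x̄ + K·y = [4112599/1735771, -1661811/1735771]
step 1: P' = (I − K·H)·P̄ = [14336155/3471542 -5374217/1735771; -5374217/1735771 4492118/1735771]
step 2: x̄ = F·x = [-9098032/1735771, 3239765/1735771]
step 2: P̄ = F·P·Fᵀ + Q = [170099509/3471542 9970256/1735771; 9970256/1735771 11553852/1735771]
step 2: y = z − H·x̄ = [15188076/1735771, -3269456/1735771]
step 2: S = H·P̄·Hᵀ + R = [471383787/1735771 -509224690/1735771; -509224690/1735771 570769842/1735771]
step 2: K = P̄·Hᵀ·S⁻¹ = [1906628656/2806206787 1435367321/5612413574; -931602644/2806206787 -1099602178/2806206787]
step 2: x' = x̄ + K·y = [622562904/2806206787, -842680451/2806206787]
step 2: P' = (I − K·H)·P̄ = [11450563594/2806206787 -8590620610/2806206787; -8590620610/2806206787 7193216644/2806206787]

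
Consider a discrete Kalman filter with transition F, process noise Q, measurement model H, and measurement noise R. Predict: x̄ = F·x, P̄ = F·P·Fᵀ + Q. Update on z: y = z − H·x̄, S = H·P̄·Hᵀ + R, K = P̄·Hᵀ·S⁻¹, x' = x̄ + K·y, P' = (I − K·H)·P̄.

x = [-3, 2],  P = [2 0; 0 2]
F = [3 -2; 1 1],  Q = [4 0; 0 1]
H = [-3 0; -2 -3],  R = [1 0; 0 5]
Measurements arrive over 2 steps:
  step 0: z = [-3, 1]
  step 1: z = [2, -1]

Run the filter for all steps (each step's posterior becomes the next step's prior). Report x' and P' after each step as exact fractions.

step 0: x' = [893/955, -827/955], P' = [732/6685 -433/6685; -433/6685 7179/13370]
step 1: x' = [-10383943/17586129, 12132955/17586129], P' = [1893742/17586129 -964108/17586129; -964108/17586129 7532647/17586129]

step 0: x̄ = F·x = [-13, -1]
step 0: P̄ = F·P·Fᵀ + Q = [30 2; 2 5]
step 0: y = z − H·x̄ = [-42, -28]
step 0: S = H·P̄·Hᵀ + R = [271 198; 198 194]
step 0: K = P̄·Hᵀ·S⁻¹ = [-2196/6685 -33/6685; 1299/6685 -3961/13370]
step 0: x' = x̄ + K·y = [893/955, -827/955]
step 0: P' = (I − K·H)·P̄ = [732/6685 -433/6685; -433/6685 7179/13370]
step 1: x̄ = F·x = [4333/955, 66/955]
step 1: P̄ = F·P·Fᵀ + Q = [52882/6685 -5416/6685; -5416/6685 20281/13370]
step 1: y = z − H·x̄ = [14909/955, 7909/955]
step 1: S = H·P̄·Hᵀ + R = [482623/6685 38364/955; 38364/955 77493/1910]
step 1: K = P̄·Hᵀ·S⁻¹ = [-1893742/5862043 -179032/17586129; 964108/5862043 -4133945/17586129]
step 1: x' = x̄ + K·y = [-10383943/17586129, 12132955/17586129]
step 1: P' = (I − K·H)·P̄ = [1893742/17586129 -964108/17586129; -964108/17586129 7532647/17586129]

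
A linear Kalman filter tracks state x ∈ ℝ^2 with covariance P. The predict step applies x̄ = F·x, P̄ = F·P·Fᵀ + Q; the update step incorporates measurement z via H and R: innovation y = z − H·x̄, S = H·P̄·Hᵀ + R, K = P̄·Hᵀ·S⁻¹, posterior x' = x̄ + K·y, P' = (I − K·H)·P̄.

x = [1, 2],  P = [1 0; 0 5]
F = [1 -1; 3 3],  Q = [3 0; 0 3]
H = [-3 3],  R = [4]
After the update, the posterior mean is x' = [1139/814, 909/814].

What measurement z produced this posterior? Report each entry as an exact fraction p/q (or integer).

z = [-1]

x̄ = F·x = [-1, 9]
P̄ = F·P·Fᵀ + Q = [9 -12; -12 57]
S = H·P̄·Hᵀ + R = [814]
K = P̄·Hᵀ·S⁻¹ = [-63/814; 207/814]
x' − x̄ = [1953/814, -6417/814] = K·y
y = (KᵀK)⁻¹·Kᵀ·(x' − x̄) = [-31]
z = y + H·x̄ = [-31] + [30] = [-1]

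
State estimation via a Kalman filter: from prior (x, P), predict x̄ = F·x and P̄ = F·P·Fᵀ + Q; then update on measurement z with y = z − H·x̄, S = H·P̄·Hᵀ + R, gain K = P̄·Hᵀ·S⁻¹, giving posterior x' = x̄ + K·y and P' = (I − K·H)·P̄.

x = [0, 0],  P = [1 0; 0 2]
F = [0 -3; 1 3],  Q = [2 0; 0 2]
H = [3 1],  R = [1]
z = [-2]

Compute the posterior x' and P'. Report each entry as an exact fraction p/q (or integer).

x̄ = F·x = [0, 0]
P̄ = F·P·Fᵀ + Q = [20 -18; -18 21]
y = z − H·x̄ = [-2]
S = H·P̄·Hᵀ + R = [94]
K = P̄·Hᵀ·S⁻¹ = [21/47; -33/94]
x' = x̄ + K·y = [-42/47, 33/47]
P' = (I − K·H)·P̄ = [58/47 -153/47; -153/47 885/94]

x' = [-42/47, 33/47]
P' = [58/47 -153/47; -153/47 885/94]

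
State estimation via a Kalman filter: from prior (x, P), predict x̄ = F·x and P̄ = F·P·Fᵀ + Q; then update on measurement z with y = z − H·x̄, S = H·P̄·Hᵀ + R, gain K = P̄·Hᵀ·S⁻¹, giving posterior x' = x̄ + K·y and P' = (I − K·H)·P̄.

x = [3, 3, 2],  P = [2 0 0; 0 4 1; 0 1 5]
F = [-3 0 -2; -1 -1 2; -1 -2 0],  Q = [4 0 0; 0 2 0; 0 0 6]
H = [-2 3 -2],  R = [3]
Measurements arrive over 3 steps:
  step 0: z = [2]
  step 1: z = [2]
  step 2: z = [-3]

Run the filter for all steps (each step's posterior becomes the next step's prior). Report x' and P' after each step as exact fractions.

step 0: x̄ = F·x = [-13, -2, -9]
step 0: P̄ = F·P·Fᵀ + Q = [42 -12 10; -12 24 6; 10 6 24]
step 0: y = z − H·x̄ = [-36]
step 0: S = H·P̄·Hᵀ + R = [635]
step 0: K = P̄·Hᵀ·S⁻¹ = [-28/127; 84/635; -10/127]
step 0: x' = x̄ + K·y = [-643/127, -4294/635, -783/127]
step 0: P' = (I − K·H)·P̄ = [1414/127 828/127 -130/127; 828/127 8184/635 1602/127; -130/127 1602/127 2548/127]
step 1: x̄ = F·x = [3495/127, -321/635, 11803/635]
step 1: P̄ = F·P·Fᵀ + Q = [21866/127 258/127 15358/127; 258/127 46324/635 5118/635; 15358/127 5118/635 60176/635]
step 1: y = z − H·x̄ = [60789/635]
step 1: S = H·P̄·Hᵀ + R = [1634269/635]
step 1: K = P̄·Hᵀ·S⁻¹ = [-368370/1634269; 126156/1634269; -258578/1634269]
step 1: x' = x̄ + K·y = [9710247/1634269, 11250861/1634269, 5622959/1634269]
step 1: P' = (I − K·H)·P̄ = [67682162/1634269 76504398/1634269 47626990/1634269; 76504398/1634269 94158332/1634269 64543866/1634269; 47626990/1634269 64543866/1634269 49576676/1634269]
step 2: x̄ = F·x = [-40376659/1634269, -9715190/1634269, -32211969/1634269]
step 2: P̄ = F·P·Fᵀ + Q = [1385507118/1634269 172832748/1634269 1015502318/1634269; 172832748/1634269 67741108/1634269 132082576/1634269; 1015502318/1634269 132082576/1634269 760138696/1634269]
step 2: y = z − H·x̄ = [-120934493/1634269]
step 2: S = H·P̄·Hᵀ + R = [13662190691/1634269]
step 2: K = P̄·Hᵀ·S⁻¹ = [-4283520628/13662190691; -406607324/13662190691; -3155034300/13662190691]
step 2: x' = x̄ + K·y = [-20564680185/13662190691, -51128625582/13662190691, -35816373891/13662190691]
step 2: P' = (I − K·H)·P̄ = [355212929666/13662190691 379107173284/13662190691 219873111202/13662190691; 379107173284/13662190691 465139104508/13662190691 319211394464/13662190691; 219873111202/13662190691 319211394464/13662190691 263676531944/13662190691]

step 0: x' = [-643/127, -4294/635, -783/127], P' = [1414/127 828/127 -130/127; 828/127 8184/635 1602/127; -130/127 1602/127 2548/127]
step 1: x' = [9710247/1634269, 11250861/1634269, 5622959/1634269], P' = [67682162/1634269 76504398/1634269 47626990/1634269; 76504398/1634269 94158332/1634269 64543866/1634269; 47626990/1634269 64543866/1634269 49576676/1634269]
step 2: x' = [-20564680185/13662190691, -51128625582/13662190691, -35816373891/13662190691], P' = [355212929666/13662190691 379107173284/13662190691 219873111202/13662190691; 379107173284/13662190691 465139104508/13662190691 319211394464/13662190691; 219873111202/13662190691 319211394464/13662190691 263676531944/13662190691]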